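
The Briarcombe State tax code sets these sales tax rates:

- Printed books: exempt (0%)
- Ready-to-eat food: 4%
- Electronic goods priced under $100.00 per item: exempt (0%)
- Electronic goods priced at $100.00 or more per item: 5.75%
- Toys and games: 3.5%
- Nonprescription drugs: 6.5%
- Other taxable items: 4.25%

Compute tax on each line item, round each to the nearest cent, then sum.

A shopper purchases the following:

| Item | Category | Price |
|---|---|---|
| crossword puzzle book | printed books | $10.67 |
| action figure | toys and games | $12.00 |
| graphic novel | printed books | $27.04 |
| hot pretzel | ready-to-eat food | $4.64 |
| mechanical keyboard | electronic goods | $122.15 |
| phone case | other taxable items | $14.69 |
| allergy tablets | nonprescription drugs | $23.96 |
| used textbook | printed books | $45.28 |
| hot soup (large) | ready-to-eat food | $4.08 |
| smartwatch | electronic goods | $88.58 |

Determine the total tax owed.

$9.97

Crossword puzzle book $10.67: printed books → 0% → $0.00
Action figure $12.00: toys and games → 3.5% → $0.42
Graphic novel $27.04: printed books → 0% → $0.00
Hot pretzel $4.64: ready-to-eat food → 4% → $0.19
Mechanical keyboard $122.15: electronic goods, $100.00 or more → 5.75% → $7.02
Phone case $14.69: other taxable items → 4.25% → $0.62
Allergy tablets $23.96: nonprescription drugs → 6.5% → $1.56
Used textbook $45.28: printed books → 0% → $0.00
Hot soup (large) $4.08: ready-to-eat food → 4% → $0.16
Smartwatch $88.58: electronic goods, under $100.00 → 0% → $0.00
Total tax = $0.42 + $0.19 + $7.02 + $0.62 + $1.56 + $0.16 = $9.97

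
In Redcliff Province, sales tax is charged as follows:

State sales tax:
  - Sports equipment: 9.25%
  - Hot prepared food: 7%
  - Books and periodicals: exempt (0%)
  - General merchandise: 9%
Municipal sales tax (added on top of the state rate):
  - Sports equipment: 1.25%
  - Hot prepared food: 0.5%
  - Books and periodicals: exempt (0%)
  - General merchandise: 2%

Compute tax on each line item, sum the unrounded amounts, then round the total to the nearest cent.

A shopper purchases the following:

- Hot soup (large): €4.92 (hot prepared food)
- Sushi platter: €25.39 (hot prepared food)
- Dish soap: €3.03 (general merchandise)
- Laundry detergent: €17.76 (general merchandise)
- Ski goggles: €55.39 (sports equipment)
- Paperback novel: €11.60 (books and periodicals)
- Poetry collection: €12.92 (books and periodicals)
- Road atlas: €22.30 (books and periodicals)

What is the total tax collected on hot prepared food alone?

Hot soup (large) €4.92: hot prepared food → 7% + 0.5% municipal = 7.5% → €0.369
Sushi platter €25.39: hot prepared food → 7% + 0.5% municipal = 7.5% → €1.90425
Tax on hot prepared food: unrounded sum = €2.27325 → €2.27

€2.27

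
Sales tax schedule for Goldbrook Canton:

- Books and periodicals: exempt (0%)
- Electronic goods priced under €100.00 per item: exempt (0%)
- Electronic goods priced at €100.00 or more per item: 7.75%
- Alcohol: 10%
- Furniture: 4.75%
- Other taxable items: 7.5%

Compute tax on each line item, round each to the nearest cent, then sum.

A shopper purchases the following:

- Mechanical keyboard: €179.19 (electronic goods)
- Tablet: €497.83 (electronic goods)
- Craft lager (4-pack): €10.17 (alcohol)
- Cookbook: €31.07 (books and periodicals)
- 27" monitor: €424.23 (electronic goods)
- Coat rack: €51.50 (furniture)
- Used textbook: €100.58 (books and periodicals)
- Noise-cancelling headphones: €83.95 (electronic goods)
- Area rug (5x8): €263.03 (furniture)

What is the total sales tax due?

Mechanical keyboard €179.19: electronic goods, €100.00 or more → 7.75% → €13.89
Tablet €497.83: electronic goods, €100.00 or more → 7.75% → €38.58
Craft lager (4-pack) €10.17: alcohol → 10% → €1.02
Cookbook €31.07: books and periodicals → 0% → €0.00
27" monitor €424.23: electronic goods, €100.00 or more → 7.75% → €32.88
Coat rack €51.50: furniture → 4.75% → €2.45
Used textbook €100.58: books and periodicals → 0% → €0.00
Noise-cancelling headphones €83.95: electronic goods, under €100.00 → 0% → €0.00
Area rug (5x8) €263.03: furniture → 4.75% → €12.49
Total tax = €13.89 + €38.58 + €1.02 + €32.88 + €2.45 + €12.49 = €101.31

€101.31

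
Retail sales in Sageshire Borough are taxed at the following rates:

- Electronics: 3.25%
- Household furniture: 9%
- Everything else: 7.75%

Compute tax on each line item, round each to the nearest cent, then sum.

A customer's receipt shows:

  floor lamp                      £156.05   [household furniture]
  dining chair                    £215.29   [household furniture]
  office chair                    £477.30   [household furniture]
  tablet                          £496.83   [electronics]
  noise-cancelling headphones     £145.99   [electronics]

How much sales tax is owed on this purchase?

£97.27

Floor lamp £156.05: household furniture → 9% → £14.04
Dining chair £215.29: household furniture → 9% → £19.38
Office chair £477.30: household furniture → 9% → £42.96
Tablet £496.83: electronics → 3.25% → £16.15
Noise-cancelling headphones £145.99: electronics → 3.25% → £4.74
Total tax = £14.04 + £19.38 + £42.96 + £16.15 + £4.74 = £97.27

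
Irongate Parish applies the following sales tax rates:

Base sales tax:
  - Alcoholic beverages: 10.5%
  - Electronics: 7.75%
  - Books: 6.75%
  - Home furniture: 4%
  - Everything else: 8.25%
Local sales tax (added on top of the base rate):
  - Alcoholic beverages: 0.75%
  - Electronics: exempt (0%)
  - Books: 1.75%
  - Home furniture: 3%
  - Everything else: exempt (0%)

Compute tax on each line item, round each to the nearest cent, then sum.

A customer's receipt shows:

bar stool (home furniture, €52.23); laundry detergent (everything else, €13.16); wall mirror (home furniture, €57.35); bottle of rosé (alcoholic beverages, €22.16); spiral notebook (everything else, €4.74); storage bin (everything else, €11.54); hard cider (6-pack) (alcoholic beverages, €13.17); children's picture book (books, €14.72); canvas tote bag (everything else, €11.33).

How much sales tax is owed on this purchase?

€16.25

Bar stool €52.23: home furniture → 4% + 3% local = 7% → €3.66
Laundry detergent €13.16: everything else → 8.25% + 0% local = 8.25% → €1.09
Wall mirror €57.35: home furniture → 4% + 3% local = 7% → €4.01
Bottle of rosé €22.16: alcoholic beverages → 10.5% + 0.75% local = 11.25% → €2.49
Spiral notebook €4.74: everything else → 8.25% + 0% local = 8.25% → €0.39
Storage bin €11.54: everything else → 8.25% + 0% local = 8.25% → €0.95
Hard cider (6-pack) €13.17: alcoholic beverages → 10.5% + 0.75% local = 11.25% → €1.48
Children's picture book €14.72: books → 6.75% + 1.75% local = 8.5% → €1.25
Canvas tote bag €11.33: everything else → 8.25% + 0% local = 8.25% → €0.93
Total tax = €3.66 + €1.09 + €4.01 + €2.49 + €0.39 + €0.95 + €1.48 + €1.25 + €0.93 = €16.25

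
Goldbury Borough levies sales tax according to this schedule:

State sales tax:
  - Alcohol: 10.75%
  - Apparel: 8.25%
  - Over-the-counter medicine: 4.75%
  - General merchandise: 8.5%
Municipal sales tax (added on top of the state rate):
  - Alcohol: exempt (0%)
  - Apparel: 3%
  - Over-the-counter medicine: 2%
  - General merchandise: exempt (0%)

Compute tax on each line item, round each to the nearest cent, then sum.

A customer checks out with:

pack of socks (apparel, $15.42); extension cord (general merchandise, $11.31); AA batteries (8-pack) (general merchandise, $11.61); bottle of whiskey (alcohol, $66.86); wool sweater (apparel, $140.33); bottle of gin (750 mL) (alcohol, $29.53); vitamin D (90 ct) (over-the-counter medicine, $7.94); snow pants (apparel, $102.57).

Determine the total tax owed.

$41.91

Pack of socks $15.42: apparel → 8.25% + 3% municipal = 11.25% → $1.73
Extension cord $11.31: general merchandise → 8.5% + 0% municipal = 8.5% → $0.96
AA batteries (8-pack) $11.61: general merchandise → 8.5% + 0% municipal = 8.5% → $0.99
Bottle of whiskey $66.86: alcohol → 10.75% + 0% municipal = 10.75% → $7.19
Wool sweater $140.33: apparel → 8.25% + 3% municipal = 11.25% → $15.79
Bottle of gin (750 mL) $29.53: alcohol → 10.75% + 0% municipal = 10.75% → $3.17
Vitamin D (90 ct) $7.94: over-the-counter medicine → 4.75% + 2% municipal = 6.75% → $0.54
Snow pants $102.57: apparel → 8.25% + 3% municipal = 11.25% → $11.54
Total tax = $1.73 + $0.96 + $0.99 + $7.19 + $15.79 + $3.17 + $0.54 + $11.54 = $41.91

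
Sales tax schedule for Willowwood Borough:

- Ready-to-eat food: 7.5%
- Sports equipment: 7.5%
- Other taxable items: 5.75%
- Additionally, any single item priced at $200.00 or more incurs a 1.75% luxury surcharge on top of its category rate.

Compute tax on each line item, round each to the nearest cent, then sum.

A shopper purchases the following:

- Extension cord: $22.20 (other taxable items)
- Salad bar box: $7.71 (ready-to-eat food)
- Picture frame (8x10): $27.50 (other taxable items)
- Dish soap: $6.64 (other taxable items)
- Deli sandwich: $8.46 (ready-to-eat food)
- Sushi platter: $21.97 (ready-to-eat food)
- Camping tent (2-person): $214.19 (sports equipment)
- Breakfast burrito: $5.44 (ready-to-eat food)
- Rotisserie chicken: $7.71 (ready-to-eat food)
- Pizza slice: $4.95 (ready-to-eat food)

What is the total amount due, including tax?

$354.04

Extension cord $22.20: other taxable items → 5.75% → $1.28
Salad bar box $7.71: ready-to-eat food → 7.5% → $0.58
Picture frame (8x10) $27.50: other taxable items → 5.75% → $1.58
Dish soap $6.64: other taxable items → 5.75% → $0.38
Deli sandwich $8.46: ready-to-eat food → 7.5% → $0.63
Sushi platter $21.97: ready-to-eat food → 7.5% → $1.65
Camping tent (2-person) $214.19: sports equipment → 7.5% + 1.75% surcharge = 9.25% → $19.81
Breakfast burrito $5.44: ready-to-eat food → 7.5% → $0.41
Rotisserie chicken $7.71: ready-to-eat food → 7.5% → $0.58
Pizza slice $4.95: ready-to-eat food → 7.5% → $0.37
Subtotal = $326.77; tax = $27.27; total due = $354.04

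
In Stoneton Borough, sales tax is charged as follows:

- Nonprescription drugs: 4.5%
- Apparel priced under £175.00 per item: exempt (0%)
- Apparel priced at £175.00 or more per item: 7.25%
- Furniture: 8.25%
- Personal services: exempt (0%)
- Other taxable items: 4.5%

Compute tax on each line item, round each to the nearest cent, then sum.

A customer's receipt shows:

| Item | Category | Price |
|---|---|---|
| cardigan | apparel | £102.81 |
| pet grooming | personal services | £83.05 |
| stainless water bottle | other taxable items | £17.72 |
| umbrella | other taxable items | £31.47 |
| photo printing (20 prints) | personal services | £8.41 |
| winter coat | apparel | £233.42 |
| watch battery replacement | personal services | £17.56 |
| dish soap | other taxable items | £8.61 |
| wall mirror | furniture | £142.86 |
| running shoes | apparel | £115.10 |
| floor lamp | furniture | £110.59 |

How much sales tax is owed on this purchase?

£40.44

Cardigan £102.81: apparel, under £175.00 → 0% → £0.00
Pet grooming £83.05: personal services → 0% → £0.00
Stainless water bottle £17.72: other taxable items → 4.5% → £0.80
Umbrella £31.47: other taxable items → 4.5% → £1.42
Photo printing (20 prints) £8.41: personal services → 0% → £0.00
Winter coat £233.42: apparel, £175.00 or more → 7.25% → £16.92
Watch battery replacement £17.56: personal services → 0% → £0.00
Dish soap £8.61: other taxable items → 4.5% → £0.39
Wall mirror £142.86: furniture → 8.25% → £11.79
Running shoes £115.10: apparel, under £175.00 → 0% → £0.00
Floor lamp £110.59: furniture → 8.25% → £9.12
Total tax = £0.80 + £1.42 + £16.92 + £0.39 + £11.79 + £9.12 = £40.44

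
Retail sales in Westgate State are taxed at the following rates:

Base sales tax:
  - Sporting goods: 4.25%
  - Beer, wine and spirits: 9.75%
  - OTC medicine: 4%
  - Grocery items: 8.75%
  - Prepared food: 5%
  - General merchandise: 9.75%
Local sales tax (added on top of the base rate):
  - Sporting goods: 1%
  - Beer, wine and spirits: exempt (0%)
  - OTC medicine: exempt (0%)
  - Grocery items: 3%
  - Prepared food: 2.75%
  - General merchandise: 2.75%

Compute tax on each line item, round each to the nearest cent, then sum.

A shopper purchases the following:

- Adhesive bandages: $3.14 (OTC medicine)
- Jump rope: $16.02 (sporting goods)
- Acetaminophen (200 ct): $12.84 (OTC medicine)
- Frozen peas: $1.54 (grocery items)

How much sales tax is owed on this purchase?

Adhesive bandages $3.14: OTC medicine → 4% + 0% local = 4% → $0.13
Jump rope $16.02: sporting goods → 4.25% + 1% local = 5.25% → $0.84
Acetaminophen (200 ct) $12.84: OTC medicine → 4% + 0% local = 4% → $0.51
Frozen peas $1.54: grocery items → 8.75% + 3% local = 11.75% → $0.18
Total tax = $0.13 + $0.84 + $0.51 + $0.18 = $1.66

$1.66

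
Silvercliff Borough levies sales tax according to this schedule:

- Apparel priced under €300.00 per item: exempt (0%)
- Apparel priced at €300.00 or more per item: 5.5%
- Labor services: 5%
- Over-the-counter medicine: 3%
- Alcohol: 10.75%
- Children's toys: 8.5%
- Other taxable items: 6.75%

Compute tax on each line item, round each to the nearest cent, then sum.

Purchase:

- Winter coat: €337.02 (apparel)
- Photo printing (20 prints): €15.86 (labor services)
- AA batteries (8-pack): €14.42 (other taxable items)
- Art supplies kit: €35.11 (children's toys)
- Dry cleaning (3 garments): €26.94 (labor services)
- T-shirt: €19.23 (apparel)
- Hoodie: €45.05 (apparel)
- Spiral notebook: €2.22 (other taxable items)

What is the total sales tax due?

€24.78

Winter coat €337.02: apparel, €300.00 or more → 5.5% → €18.54
Photo printing (20 prints) €15.86: labor services → 5% → €0.79
AA batteries (8-pack) €14.42: other taxable items → 6.75% → €0.97
Art supplies kit €35.11: children's toys → 8.5% → €2.98
Dry cleaning (3 garments) €26.94: labor services → 5% → €1.35
T-shirt €19.23: apparel, under €300.00 → 0% → €0.00
Hoodie €45.05: apparel, under €300.00 → 0% → €0.00
Spiral notebook €2.22: other taxable items → 6.75% → €0.15
Total tax = €18.54 + €0.79 + €0.97 + €2.98 + €1.35 + €0.15 = €24.78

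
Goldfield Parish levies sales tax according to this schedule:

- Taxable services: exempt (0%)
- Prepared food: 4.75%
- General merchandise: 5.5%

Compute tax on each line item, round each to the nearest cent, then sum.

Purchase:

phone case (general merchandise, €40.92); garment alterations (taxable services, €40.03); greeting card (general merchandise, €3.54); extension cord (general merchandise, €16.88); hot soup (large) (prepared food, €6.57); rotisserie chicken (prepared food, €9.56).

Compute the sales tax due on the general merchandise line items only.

€3.37

Phone case €40.92: general merchandise → 5.5% → €2.25
Greeting card €3.54: general merchandise → 5.5% → €0.19
Extension cord €16.88: general merchandise → 5.5% → €0.93
Tax on general merchandise = €2.25 + €0.19 + €0.93 = €3.37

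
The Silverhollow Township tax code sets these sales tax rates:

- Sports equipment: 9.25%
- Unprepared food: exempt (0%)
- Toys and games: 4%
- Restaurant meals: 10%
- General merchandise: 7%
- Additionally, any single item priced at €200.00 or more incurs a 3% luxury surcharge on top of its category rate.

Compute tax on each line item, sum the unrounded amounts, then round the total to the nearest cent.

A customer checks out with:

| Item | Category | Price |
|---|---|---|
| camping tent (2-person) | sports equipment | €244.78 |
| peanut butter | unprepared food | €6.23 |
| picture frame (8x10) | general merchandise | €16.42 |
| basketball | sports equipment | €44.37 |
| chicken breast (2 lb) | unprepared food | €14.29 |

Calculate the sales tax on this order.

€35.24

Camping tent (2-person) €244.78: sports equipment → 9.25% + 3% surcharge = 12.25% → €29.98555
Peanut butter €6.23: unprepared food → 0% → €0.00
Picture frame (8x10) €16.42: general merchandise → 7% → €1.1494
Basketball €44.37: sports equipment → 9.25% → €4.104225
Chicken breast (2 lb) €14.29: unprepared food → 0% → €0.00
Unrounded tax sum = €35.239175 → €35.24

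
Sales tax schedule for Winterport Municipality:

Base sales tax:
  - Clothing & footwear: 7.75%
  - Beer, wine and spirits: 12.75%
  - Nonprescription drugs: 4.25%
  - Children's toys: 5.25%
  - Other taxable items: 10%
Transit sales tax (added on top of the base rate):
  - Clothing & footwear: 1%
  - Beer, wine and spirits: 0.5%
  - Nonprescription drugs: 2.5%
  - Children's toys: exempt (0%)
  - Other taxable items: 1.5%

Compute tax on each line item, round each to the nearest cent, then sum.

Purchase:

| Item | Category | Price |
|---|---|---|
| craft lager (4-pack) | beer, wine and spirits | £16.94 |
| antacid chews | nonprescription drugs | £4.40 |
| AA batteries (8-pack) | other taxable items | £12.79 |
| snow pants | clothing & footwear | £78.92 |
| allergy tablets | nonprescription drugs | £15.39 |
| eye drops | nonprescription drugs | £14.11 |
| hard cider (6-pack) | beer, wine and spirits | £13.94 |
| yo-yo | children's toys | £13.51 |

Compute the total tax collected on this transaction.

Craft lager (4-pack) £16.94: beer, wine and spirits → 12.75% + 0.5% transit = 13.25% → £2.24
Antacid chews £4.40: nonprescription drugs → 4.25% + 2.5% transit = 6.75% → £0.30
AA batteries (8-pack) £12.79: other taxable items → 10% + 1.5% transit = 11.5% → £1.47
Snow pants £78.92: clothing & footwear → 7.75% + 1% transit = 8.75% → £6.91
Allergy tablets £15.39: nonprescription drugs → 4.25% + 2.5% transit = 6.75% → £1.04
Eye drops £14.11: nonprescription drugs → 4.25% + 2.5% transit = 6.75% → £0.95
Hard cider (6-pack) £13.94: beer, wine and spirits → 12.75% + 0.5% transit = 13.25% → £1.85
Yo-yo £13.51: children's toys → 5.25% + 0% transit = 5.25% → £0.71
Total tax = £2.24 + £0.30 + £1.47 + £6.91 + £1.04 + £0.95 + £1.85 + £0.71 = £15.47

£15.47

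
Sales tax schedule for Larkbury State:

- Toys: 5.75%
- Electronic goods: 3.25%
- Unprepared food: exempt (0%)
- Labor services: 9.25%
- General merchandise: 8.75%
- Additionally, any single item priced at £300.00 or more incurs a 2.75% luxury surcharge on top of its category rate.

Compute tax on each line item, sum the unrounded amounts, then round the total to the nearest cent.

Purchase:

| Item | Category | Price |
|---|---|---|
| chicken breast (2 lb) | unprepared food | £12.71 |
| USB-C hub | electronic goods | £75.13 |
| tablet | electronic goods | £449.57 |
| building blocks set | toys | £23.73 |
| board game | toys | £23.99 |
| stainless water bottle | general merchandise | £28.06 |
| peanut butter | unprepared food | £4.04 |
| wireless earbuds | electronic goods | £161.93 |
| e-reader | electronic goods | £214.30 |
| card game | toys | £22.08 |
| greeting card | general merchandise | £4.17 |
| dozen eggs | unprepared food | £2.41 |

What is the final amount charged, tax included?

£1070.60

Chicken breast (2 lb) £12.71: unprepared food → 0% → £0.00
USB-C hub £75.13: electronic goods → 3.25% → £2.441725
Tablet £449.57: electronic goods → 3.25% + 2.75% surcharge = 6% → £26.9742
Building blocks set £23.73: toys → 5.75% → £1.364475
Board game £23.99: toys → 5.75% → £1.379425
Stainless water bottle £28.06: general merchandise → 8.75% → £2.45525
Peanut butter £4.04: unprepared food → 0% → £0.00
Wireless earbuds £161.93: electronic goods → 3.25% → £5.262725
E-reader £214.30: electronic goods → 3.25% → £6.96475
Card game £22.08: toys → 5.75% → £1.2696
Greeting card £4.17: general merchandise → 8.75% → £0.364875
Dozen eggs £2.41: unprepared food → 0% → £0.00
Subtotal = £1022.12; unrounded tax = £48.477025 → £48.48; total due = £1070.60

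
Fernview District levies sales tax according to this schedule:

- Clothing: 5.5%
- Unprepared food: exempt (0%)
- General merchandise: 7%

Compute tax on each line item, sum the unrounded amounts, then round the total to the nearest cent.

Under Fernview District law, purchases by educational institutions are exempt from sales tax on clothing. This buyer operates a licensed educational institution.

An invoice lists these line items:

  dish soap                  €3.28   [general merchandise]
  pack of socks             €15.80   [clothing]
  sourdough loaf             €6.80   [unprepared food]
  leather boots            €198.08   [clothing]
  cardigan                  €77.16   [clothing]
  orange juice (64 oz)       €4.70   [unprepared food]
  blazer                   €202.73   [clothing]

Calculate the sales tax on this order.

Dish soap €3.28: general merchandise → 7% → €0.2296
Pack of socks €15.80: clothing, buyer-exempt → 0% → €0.00
Sourdough loaf €6.80: unprepared food → 0% → €0.00
Leather boots €198.08: clothing, buyer-exempt → 0% → €0.00
Cardigan €77.16: clothing, buyer-exempt → 0% → €0.00
Orange juice (64 oz) €4.70: unprepared food → 0% → €0.00
Blazer €202.73: clothing, buyer-exempt → 0% → €0.00
Unrounded tax sum = €0.2296 → €0.23

€0.23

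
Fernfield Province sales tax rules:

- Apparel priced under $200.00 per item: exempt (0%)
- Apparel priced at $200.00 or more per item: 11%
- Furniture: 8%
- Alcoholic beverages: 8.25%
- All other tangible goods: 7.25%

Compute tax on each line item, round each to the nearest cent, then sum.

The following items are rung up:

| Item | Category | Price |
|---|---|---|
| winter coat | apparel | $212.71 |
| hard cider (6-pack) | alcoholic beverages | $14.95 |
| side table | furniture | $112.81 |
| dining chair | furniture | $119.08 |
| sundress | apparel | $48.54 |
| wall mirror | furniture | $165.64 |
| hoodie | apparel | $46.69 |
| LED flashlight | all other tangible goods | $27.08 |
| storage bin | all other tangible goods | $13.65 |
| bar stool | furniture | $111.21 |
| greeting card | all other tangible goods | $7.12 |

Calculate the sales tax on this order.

Winter coat $212.71: apparel, $200.00 or more → 11% → $23.40
Hard cider (6-pack) $14.95: alcoholic beverages → 8.25% → $1.23
Side table $112.81: furniture → 8% → $9.02
Dining chair $119.08: furniture → 8% → $9.53
Sundress $48.54: apparel, under $200.00 → 0% → $0.00
Wall mirror $165.64: furniture → 8% → $13.25
Hoodie $46.69: apparel, under $200.00 → 0% → $0.00
LED flashlight $27.08: all other tangible goods → 7.25% → $1.96
Storage bin $13.65: all other tangible goods → 7.25% → $0.99
Bar stool $111.21: furniture → 8% → $8.90
Greeting card $7.12: all other tangible goods → 7.25% → $0.52
Total tax = $23.40 + $1.23 + $9.02 + $9.53 + $13.25 + $1.96 + $0.99 + $8.90 + $0.52 = $68.80

$68.80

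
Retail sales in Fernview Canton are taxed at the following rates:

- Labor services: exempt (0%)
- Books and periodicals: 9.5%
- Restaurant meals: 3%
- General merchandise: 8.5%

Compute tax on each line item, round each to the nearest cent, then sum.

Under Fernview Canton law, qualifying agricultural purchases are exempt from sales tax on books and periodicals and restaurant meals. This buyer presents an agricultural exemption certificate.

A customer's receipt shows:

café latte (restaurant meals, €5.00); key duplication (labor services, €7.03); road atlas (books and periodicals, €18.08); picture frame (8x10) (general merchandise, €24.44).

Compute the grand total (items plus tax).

Café latte €5.00: restaurant meals, buyer-exempt → 0% → €0.00
Key duplication €7.03: labor services → 0% → €0.00
Road atlas €18.08: books and periodicals, buyer-exempt → 0% → €0.00
Picture frame (8x10) €24.44: general merchandise → 8.5% → €2.08
Subtotal = €54.55; tax = €2.08; total due = €56.63

€56.63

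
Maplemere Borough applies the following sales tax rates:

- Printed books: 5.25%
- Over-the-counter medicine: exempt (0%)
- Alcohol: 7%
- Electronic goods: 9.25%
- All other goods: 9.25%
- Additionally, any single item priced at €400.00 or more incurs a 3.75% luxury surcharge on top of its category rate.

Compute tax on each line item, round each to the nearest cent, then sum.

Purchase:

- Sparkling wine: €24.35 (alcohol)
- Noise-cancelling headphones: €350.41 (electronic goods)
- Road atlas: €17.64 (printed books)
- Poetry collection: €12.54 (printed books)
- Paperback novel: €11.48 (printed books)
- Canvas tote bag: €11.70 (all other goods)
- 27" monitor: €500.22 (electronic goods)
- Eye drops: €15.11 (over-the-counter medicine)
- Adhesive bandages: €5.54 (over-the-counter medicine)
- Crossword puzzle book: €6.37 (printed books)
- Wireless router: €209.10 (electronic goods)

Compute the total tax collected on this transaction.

€122.08

Sparkling wine €24.35: alcohol → 7% → €1.70
Noise-cancelling headphones €350.41: electronic goods → 9.25% → €32.41
Road atlas €17.64: printed books → 5.25% → €0.93
Poetry collection €12.54: printed books → 5.25% → €0.66
Paperback novel €11.48: printed books → 5.25% → €0.60
Canvas tote bag €11.70: all other goods → 9.25% → €1.08
27" monitor €500.22: electronic goods → 9.25% + 3.75% surcharge = 13% → €65.03
Eye drops €15.11: over-the-counter medicine → 0% → €0.00
Adhesive bandages €5.54: over-the-counter medicine → 0% → €0.00
Crossword puzzle book €6.37: printed books → 5.25% → €0.33
Wireless router €209.10: electronic goods → 9.25% → €19.34
Total tax = €1.70 + €32.41 + €0.93 + €0.66 + €0.60 + €1.08 + €65.03 + €0.33 + €19.34 = €122.08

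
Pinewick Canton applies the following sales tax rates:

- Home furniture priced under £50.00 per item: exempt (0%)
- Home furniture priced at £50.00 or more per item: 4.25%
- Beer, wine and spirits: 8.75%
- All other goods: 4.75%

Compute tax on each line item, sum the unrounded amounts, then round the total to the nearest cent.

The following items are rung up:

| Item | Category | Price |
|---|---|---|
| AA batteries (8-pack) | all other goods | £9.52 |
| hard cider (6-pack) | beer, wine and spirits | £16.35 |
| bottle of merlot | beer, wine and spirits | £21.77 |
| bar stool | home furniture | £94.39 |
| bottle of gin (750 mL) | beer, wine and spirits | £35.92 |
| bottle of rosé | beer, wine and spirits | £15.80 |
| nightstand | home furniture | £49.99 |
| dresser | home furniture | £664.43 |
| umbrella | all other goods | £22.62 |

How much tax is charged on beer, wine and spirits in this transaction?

Hard cider (6-pack) £16.35: beer, wine and spirits → 8.75% → £1.430625
Bottle of merlot £21.77: beer, wine and spirits → 8.75% → £1.904875
Bottle of gin (750 mL) £35.92: beer, wine and spirits → 8.75% → £3.143
Bottle of rosé £15.80: beer, wine and spirits → 8.75% → £1.3825
Tax on beer, wine and spirits: unrounded sum = £7.861 → £7.86

£7.86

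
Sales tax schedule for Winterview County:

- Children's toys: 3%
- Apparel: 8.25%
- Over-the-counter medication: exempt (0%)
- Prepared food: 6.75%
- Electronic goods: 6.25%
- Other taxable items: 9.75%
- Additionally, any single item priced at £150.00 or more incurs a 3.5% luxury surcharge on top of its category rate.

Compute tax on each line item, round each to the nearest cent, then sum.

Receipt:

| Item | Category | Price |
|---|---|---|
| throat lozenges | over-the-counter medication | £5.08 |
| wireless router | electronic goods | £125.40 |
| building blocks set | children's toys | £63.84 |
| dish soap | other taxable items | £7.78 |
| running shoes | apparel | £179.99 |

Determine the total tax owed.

Throat lozenges £5.08: over-the-counter medication → 0% → £0.00
Wireless router £125.40: electronic goods → 6.25% → £7.84
Building blocks set £63.84: children's toys → 3% → £1.92
Dish soap £7.78: other taxable items → 9.75% → £0.76
Running shoes £179.99: apparel → 8.25% + 3.5% surcharge = 11.75% → £21.15
Total tax = £7.84 + £1.92 + £0.76 + £21.15 = £31.67

£31.67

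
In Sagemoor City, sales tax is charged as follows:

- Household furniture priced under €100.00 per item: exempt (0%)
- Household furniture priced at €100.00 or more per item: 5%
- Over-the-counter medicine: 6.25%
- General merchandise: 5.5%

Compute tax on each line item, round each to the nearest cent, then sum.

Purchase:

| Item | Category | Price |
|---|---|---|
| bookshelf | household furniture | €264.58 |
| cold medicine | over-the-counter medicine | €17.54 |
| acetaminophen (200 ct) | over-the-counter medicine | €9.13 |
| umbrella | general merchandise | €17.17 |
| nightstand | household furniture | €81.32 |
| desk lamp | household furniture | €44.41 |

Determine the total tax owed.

€15.84

Bookshelf €264.58: household furniture, €100.00 or more → 5% → €13.23
Cold medicine €17.54: over-the-counter medicine → 6.25% → €1.10
Acetaminophen (200 ct) €9.13: over-the-counter medicine → 6.25% → €0.57
Umbrella €17.17: general merchandise → 5.5% → €0.94
Nightstand €81.32: household furniture, under €100.00 → 0% → €0.00
Desk lamp €44.41: household furniture, under €100.00 → 0% → €0.00
Total tax = €13.23 + €1.10 + €0.57 + €0.94 = €15.84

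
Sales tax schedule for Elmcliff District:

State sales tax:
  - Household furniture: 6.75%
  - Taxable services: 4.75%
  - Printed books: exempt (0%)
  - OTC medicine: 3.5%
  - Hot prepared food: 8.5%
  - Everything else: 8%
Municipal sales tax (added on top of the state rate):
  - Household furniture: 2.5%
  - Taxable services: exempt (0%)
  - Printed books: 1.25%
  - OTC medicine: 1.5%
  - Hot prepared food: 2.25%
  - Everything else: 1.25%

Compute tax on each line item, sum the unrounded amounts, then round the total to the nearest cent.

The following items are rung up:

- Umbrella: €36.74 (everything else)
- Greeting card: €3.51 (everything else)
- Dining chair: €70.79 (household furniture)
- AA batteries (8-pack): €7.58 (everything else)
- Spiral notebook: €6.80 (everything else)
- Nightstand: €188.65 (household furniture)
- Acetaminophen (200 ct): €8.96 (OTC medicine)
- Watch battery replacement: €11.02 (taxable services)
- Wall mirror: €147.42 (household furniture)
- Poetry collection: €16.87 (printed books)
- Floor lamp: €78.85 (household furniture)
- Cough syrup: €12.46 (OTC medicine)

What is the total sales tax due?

Umbrella €36.74: everything else → 8% + 1.25% municipal = 9.25% → €3.39845
Greeting card €3.51: everything else → 8% + 1.25% municipal = 9.25% → €0.324675
Dining chair €70.79: household furniture → 6.75% + 2.5% municipal = 9.25% → €6.548075
AA batteries (8-pack) €7.58: everything else → 8% + 1.25% municipal = 9.25% → €0.70115
Spiral notebook €6.80: everything else → 8% + 1.25% municipal = 9.25% → €0.629
Nightstand €188.65: household furniture → 6.75% + 2.5% municipal = 9.25% → €17.450125
Acetaminophen (200 ct) €8.96: OTC medicine → 3.5% + 1.5% municipal = 5% → €0.448
Watch battery replacement €11.02: taxable services → 4.75% + 0% municipal = 4.75% → €0.52345
Wall mirror €147.42: household furniture → 6.75% + 2.5% municipal = 9.25% → €13.63635
Poetry collection €16.87: printed books → 0% + 1.25% municipal = 1.25% → €0.210875
Floor lamp €78.85: household furniture → 6.75% + 2.5% municipal = 9.25% → €7.293625
Cough syrup €12.46: OTC medicine → 3.5% + 1.5% municipal = 5% → €0.623
Unrounded tax sum = €51.786775 → €51.79

€51.79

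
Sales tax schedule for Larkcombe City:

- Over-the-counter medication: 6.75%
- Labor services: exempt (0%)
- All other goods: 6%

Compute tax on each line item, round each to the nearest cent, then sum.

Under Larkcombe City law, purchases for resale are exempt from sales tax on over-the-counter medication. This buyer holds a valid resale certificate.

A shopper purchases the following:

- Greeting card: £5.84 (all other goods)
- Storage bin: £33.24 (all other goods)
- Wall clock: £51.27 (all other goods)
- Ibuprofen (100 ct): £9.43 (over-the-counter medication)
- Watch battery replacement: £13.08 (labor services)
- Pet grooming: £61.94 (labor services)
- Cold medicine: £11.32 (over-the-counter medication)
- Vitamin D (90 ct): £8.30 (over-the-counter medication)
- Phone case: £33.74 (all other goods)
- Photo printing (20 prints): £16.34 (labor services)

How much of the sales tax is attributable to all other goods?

£7.44

Greeting card £5.84: all other goods → 6% → £0.35
Storage bin £33.24: all other goods → 6% → £1.99
Wall clock £51.27: all other goods → 6% → £3.08
Phone case £33.74: all other goods → 6% → £2.02
Tax on all other goods = £0.35 + £1.99 + £3.08 + £2.02 = £7.44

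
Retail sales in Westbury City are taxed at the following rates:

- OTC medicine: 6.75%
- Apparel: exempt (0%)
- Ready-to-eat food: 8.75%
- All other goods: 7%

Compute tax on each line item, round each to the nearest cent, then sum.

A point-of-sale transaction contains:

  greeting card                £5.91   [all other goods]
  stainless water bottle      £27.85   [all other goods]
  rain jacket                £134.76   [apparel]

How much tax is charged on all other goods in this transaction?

£2.36

Greeting card £5.91: all other goods → 7% → £0.41
Stainless water bottle £27.85: all other goods → 7% → £1.95
Tax on all other goods = £0.41 + £1.95 = £2.36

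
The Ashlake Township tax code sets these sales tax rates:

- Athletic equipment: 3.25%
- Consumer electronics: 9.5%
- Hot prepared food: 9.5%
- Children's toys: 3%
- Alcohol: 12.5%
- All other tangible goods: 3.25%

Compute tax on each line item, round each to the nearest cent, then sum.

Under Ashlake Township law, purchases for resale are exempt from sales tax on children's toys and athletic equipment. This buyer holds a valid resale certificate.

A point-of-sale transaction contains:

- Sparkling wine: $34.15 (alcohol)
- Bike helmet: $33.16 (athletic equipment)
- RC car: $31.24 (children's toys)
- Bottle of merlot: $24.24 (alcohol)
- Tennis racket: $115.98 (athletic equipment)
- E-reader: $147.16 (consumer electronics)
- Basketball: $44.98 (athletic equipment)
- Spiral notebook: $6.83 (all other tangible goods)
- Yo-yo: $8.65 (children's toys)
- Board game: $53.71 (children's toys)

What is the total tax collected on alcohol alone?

$7.30

Sparkling wine $34.15: alcohol → 12.5% → $4.27
Bottle of merlot $24.24: alcohol → 12.5% → $3.03
Tax on alcohol = $4.27 + $3.03 = $7.30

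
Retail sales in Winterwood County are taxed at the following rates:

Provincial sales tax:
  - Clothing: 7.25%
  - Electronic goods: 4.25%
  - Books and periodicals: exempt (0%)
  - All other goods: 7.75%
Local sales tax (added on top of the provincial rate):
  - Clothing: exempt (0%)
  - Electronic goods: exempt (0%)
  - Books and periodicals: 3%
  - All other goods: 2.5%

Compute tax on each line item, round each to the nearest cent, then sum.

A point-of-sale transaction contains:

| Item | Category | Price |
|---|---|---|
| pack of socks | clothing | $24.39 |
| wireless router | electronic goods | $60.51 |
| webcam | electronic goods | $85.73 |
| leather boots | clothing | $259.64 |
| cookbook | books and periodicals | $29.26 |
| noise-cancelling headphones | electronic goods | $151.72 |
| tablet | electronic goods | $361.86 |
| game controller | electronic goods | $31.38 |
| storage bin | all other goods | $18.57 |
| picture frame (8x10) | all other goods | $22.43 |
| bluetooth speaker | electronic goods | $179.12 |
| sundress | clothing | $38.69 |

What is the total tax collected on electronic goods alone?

Wireless router $60.51: electronic goods → 4.25% + 0% local = 4.25% → $2.57
Webcam $85.73: electronic goods → 4.25% + 0% local = 4.25% → $3.64
Noise-cancelling headphones $151.72: electronic goods → 4.25% + 0% local = 4.25% → $6.45
Tablet $361.86: electronic goods → 4.25% + 0% local = 4.25% → $15.38
Game controller $31.38: electronic goods → 4.25% + 0% local = 4.25% → $1.33
Bluetooth speaker $179.12: electronic goods → 4.25% + 0% local = 4.25% → $7.61
Tax on electronic goods = $2.57 + $3.64 + $6.45 + $15.38 + $1.33 + $7.61 = $36.98

$36.98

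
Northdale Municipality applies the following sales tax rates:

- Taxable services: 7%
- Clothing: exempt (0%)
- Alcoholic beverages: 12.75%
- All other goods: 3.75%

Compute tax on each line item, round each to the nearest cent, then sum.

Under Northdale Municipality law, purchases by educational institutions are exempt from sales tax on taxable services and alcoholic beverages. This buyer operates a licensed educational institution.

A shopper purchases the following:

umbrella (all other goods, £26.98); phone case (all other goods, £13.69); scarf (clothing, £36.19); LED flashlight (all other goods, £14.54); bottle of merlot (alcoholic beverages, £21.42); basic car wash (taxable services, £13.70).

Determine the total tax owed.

Umbrella £26.98: all other goods → 3.75% → £1.01
Phone case £13.69: all other goods → 3.75% → £0.51
Scarf £36.19: clothing → 0% → £0.00
LED flashlight £14.54: all other goods → 3.75% → £0.55
Bottle of merlot £21.42: alcoholic beverages, buyer-exempt → 0% → £0.00
Basic car wash £13.70: taxable services, buyer-exempt → 0% → £0.00
Total tax = £1.01 + £0.51 + £0.55 = £2.07

£2.07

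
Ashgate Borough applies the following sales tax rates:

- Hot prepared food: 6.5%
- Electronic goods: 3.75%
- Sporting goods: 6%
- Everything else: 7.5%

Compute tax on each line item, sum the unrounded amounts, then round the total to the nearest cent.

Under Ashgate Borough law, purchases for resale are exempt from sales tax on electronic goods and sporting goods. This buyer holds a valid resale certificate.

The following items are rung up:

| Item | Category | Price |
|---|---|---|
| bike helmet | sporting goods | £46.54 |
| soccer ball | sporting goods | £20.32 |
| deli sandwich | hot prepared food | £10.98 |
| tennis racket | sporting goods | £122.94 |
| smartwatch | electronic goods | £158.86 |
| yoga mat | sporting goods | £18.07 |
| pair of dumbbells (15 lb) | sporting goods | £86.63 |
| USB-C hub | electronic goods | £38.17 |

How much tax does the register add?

Bike helmet £46.54: sporting goods, buyer-exempt → 0% → £0.00
Soccer ball £20.32: sporting goods, buyer-exempt → 0% → £0.00
Deli sandwich £10.98: hot prepared food → 6.5% → £0.7137
Tennis racket £122.94: sporting goods, buyer-exempt → 0% → £0.00
Smartwatch £158.86: electronic goods, buyer-exempt → 0% → £0.00
Yoga mat £18.07: sporting goods, buyer-exempt → 0% → £0.00
Pair of dumbbells (15 lb) £86.63: sporting goods, buyer-exempt → 0% → £0.00
USB-C hub £38.17: electronic goods, buyer-exempt → 0% → £0.00
Unrounded tax sum = £0.7137 → £0.71

£0.71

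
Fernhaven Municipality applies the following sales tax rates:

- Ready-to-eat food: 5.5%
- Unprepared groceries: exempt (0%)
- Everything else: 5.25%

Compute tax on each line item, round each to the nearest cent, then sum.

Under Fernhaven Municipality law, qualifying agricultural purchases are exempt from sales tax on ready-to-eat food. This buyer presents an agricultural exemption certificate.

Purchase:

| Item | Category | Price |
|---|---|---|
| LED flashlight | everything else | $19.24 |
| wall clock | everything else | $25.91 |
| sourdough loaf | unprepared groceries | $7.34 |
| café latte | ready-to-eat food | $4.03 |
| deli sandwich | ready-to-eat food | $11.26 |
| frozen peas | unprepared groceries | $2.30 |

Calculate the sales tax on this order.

LED flashlight $19.24: everything else → 5.25% → $1.01
Wall clock $25.91: everything else → 5.25% → $1.36
Sourdough loaf $7.34: unprepared groceries → 0% → $0.00
Café latte $4.03: ready-to-eat food, buyer-exempt → 0% → $0.00
Deli sandwich $11.26: ready-to-eat food, buyer-exempt → 0% → $0.00
Frozen peas $2.30: unprepared groceries → 0% → $0.00
Total tax = $1.01 + $1.36 = $2.37

$2.37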